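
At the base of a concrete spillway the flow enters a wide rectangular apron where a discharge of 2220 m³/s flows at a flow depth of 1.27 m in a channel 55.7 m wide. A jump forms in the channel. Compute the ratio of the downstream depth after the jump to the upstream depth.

q = Q/b = 2220/55.7 = 39.9 m²/s; V₁ = q/y₁ = 31.4 m/s. Fr₁ = V₁/√(g·y₁) = 8.89.
Bélanger equation: y₂/y₁ = ½[√(1 + 8Fr₁²) − 1] = ½[√633.4 − 1] = 12.1.

y₂/y₁ = 12.1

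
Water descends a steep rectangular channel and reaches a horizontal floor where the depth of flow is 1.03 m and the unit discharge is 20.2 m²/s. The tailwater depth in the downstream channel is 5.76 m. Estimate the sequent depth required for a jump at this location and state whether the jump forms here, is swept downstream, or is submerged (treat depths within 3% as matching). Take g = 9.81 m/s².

y₂ = 8.49 m; the jump is swept downstream

V₁ = q/y₁ = 20.2/1.03 = 19.6 m/s. Fr₁ = V₁/√(g·y₁) = 19.6/√(9.81×1.03) = 6.17.
By Bélanger, y₂/y₁ = ½[√(1 + 8Fr₁²) − 1] = ½[√305.5 − 1] = 8.24.
y₂ = 8.24 × 1.03 = 8.49 m.
Tailwater y_tw = 5.76 m: y_tw < y₂, so the jump is swept downstream.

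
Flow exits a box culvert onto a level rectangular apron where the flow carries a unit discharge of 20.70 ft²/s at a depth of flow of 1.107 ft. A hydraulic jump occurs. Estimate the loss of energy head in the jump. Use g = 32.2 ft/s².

ΔE = 1.809 ft

V₁ = q/y₁ = 20.70/1.107 = 18.70 ft/s. Fr₁ = V₁/√(g·y₁) = 18.70/√(32.2×1.107) = 3.132.
By Bélanger, y₂/y₁ = ½[√(1 + 8Fr₁²) − 1] = ½[√79.475 − 1] = 3.957.
y₂ = 3.957 × 1.107 = 4.381 ft.
V₂ = q/y₂ = 20.70/4.381 = 4.725 ft/s. E₁ = y₁ + V₁²/2g = 6.536 ft; E₂ = y₂ + V₂²/2g = 4.728 ft. ΔE = E₁ − E₂ = 1.809 ft.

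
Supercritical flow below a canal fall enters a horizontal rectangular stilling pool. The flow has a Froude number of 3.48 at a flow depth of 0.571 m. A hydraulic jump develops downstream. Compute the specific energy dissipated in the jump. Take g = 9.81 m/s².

ΔE = 1.31 m

Fr₁ = 3.48 (given).
Bélanger equation: y₂/y₁ = ½[√(1 + 8Fr₁²) − 1] = ½[√97.88 − 1] = 4.45.
y₂ = 4.45 × 0.571 = 2.54 m.
Head loss: ΔE = (y₂ − y₁)³/(4y₁y₂) = (2.54 − 0.571)³/(4×0.571×2.54) = 7.62/5.80 = 1.31 m.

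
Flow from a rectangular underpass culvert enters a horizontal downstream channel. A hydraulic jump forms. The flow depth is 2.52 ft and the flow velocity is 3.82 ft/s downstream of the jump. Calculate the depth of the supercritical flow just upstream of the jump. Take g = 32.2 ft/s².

y₁ = 0.708 ft

Fr₂ = V₂/√(g·y₂) = 3.82/√(32.2×2.52) = 0.424.
Applying the sequent-depth relation in reverse, y₁/y₂ = ½[√(1 + 8Fr₂²) − 1] = ½[√2.439 − 1] = 0.281.
y₁ = 0.281 × 2.52 = 0.708 ft.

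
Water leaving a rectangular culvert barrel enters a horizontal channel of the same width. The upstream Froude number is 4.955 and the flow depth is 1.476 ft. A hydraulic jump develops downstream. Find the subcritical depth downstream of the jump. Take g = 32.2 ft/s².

y₂ = 9.631 ft

Fr₁ = 4.955 (given).
Sequent-depth ratio: y₂/y₁ = ½[√(1 + 8Fr₁²) − 1] = ½[√197.42 − 1] = 6.525.
y₂ = 6.525 × 1.476 = 9.631 ft.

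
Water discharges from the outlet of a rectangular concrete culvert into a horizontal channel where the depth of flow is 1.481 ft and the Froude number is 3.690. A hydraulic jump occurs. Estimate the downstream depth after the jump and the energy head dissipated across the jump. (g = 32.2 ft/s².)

y₂ = 7.023 ft; ΔE = 4.092 ft

Fr₁ = 3.690 (given).
By Bélanger, y₂/y₁ = ½[√(1 + 8Fr₁²) − 1] = ½[√109.93 − 1] = 4.742.
y₂ = 4.742 × 1.481 = 7.023 ft.
Head loss: ΔE = (y₂ − y₁)³/(4y₁y₂) = (7.023 − 1.481)³/(4×1.481×7.023) = 170.3/41.61 = 4.092 ft.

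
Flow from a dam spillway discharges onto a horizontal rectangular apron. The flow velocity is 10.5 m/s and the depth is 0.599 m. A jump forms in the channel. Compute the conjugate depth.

y₂ = 3.38 m

Fr₁ = V₁/√(g·y₁) = 10.5/√(9.81×0.599) = 4.33.
From the momentum equation for a rectangular channel, y₂/y₁ = ½[√(1 + 8Fr₁²) − 1] = ½[√151.1 − 1] = 5.65.
y₂ = 5.65 × 0.599 = 3.38 m.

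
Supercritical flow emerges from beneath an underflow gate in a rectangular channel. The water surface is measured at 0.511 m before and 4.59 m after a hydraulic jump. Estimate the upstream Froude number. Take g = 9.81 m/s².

Fr₁ = 6.70

For a rectangular channel the momentum equation gives q² = ½·g·y₁·y₂·(y₁ + y₂) = ½×9.81×0.511×4.59×5.10 = 58.7.
q = √58.7 = 7.66 m²/s.
V₁ = q/y₁ = 15.0 m/s; Fr₁ = V₁/√(g·y₁) = 6.70.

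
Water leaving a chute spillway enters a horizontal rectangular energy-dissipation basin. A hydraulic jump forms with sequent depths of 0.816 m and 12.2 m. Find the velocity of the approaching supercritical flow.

V₁ = 30.9 m/s

For a rectangular channel the momentum equation gives q² = ½·g·y₁·y₂·(y₁ + y₂) = ½×9.81×0.816×12.2×13.0 = 636.
q = √636 = 25.2 m²/s.
V₁ = q/y₁ = 25.2/0.816 = 30.9 m/s.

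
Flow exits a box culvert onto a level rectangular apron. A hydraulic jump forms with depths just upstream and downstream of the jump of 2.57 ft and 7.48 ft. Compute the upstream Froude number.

For a rectangular channel the momentum equation gives q² = ½·g·y₁·y₂·(y₁ + y₂) = ½×32.2×2.57×7.48×10.1 = 3110.
q = √3110 = 55.8 ft²/s.
V₁ = q/y₁ = 21.7 ft/s; Fr₁ = V₁/√(g·y₁) = 2.39.

Fr₁ = 2.39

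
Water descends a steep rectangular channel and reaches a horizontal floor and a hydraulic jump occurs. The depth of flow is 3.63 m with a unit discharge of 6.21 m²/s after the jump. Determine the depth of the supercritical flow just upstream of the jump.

V₂ = q/y₂ = 6.21/3.63 = 1.71 m/s; Fr₂ = V₂/√(g·y₂) = 0.287.
Since the conjugate-depth ratio holds either way, y₁/y₂ = ½[√(1 + 8Fr₂²) − 1] = ½[√1.657 − 1] = 0.144.
y₁ = 0.144 × 3.63 = 0.522 m.

y₁ = 0.522 m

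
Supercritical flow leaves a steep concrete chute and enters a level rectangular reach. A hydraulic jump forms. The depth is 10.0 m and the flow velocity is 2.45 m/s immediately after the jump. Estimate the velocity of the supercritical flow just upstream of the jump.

V₁ = 22.2 m/s

Fr₂ = V₂/√(g·y₂) = 2.45/√(9.81×10.0) = 0.247.
From the momentum equation (using Fr₂), y₁/y₂ = ½[√(1 + 8Fr₂²) − 1] = ½[√1.490 − 1] = 0.110.
y₁ = 0.110 × 10.0 = 1.10 m.
V₁ = q/y₁ = 24.5/1.10 = 22.2 m/s.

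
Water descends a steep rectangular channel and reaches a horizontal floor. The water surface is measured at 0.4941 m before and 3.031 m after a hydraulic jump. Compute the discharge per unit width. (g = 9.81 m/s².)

For a rectangular channel the momentum equation gives q² = ½·g·y₁·y₂·(y₁ + y₂) = ½×9.81×0.4941×3.031×3.525 = 25.89.
q = √25.89 = 5.089 m²/s.

q = 5.089 m²/s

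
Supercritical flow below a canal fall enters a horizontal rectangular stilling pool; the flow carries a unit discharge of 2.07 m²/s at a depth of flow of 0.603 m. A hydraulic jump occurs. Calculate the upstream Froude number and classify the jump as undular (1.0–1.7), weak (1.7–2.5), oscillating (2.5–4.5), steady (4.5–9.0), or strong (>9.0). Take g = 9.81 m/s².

V₁ = q/y₁ = 2.07/0.603 = 3.43 m/s. Fr₁ = V₁/√(g·y₁) = 3.43/√(9.81×0.603) = 1.41.
Fr₁ = 1.41 lies in the undular range.

Fr₁ = 1.41; undular jump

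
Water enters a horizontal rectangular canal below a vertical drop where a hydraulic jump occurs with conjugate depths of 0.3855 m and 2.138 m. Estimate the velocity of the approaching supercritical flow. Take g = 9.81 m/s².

For a rectangular channel the momentum equation gives q² = ½·g·y₁·y₂·(y₁ + y₂) = ½×9.81×0.3855×2.138×2.523 = 10.20.
q = √10.20 = 3.194 m²/s.
V₁ = q/y₁ = 3.194/0.3855 = 8.285 m/s.

V₁ = 8.285 m/s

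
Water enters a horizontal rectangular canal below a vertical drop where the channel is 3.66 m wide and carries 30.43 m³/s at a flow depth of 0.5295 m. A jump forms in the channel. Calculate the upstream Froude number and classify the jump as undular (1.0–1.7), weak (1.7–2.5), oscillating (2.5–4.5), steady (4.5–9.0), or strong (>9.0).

Fr₁ = 6.889; steady jump

q = Q/b = 30.43/3.66 = 8.314 m²/s; V₁ = q/y₁ = 15.70 m/s. Fr₁ = V₁/√(g·y₁) = 6.889.
Fr₁ = 6.889 lies in the steady range.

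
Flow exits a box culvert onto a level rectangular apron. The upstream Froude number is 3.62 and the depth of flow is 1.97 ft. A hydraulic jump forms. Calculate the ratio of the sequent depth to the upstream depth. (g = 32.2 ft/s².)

Fr₁ = 3.62 (given).
Sequent-depth ratio: y₂/y₁ = ½[√(1 + 8Fr₁²) − 1] = ½[√105.8 − 1] = 4.64.

y₂/y₁ = 4.64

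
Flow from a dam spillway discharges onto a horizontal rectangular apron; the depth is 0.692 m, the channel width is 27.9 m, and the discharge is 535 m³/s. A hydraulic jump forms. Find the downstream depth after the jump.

y₂ = 10.1 m

q = Q/b = 535/27.9 = 19.2 m²/s; V₁ = q/y₁ = 27.7 m/s. Fr₁ = V₁/√(g·y₁) = 10.6.
Bélanger equation: y₂/y₁ = ½[√(1 + 8Fr₁²) − 1] = ½[√905.9 − 1] = 14.5.
y₂ = 14.5 × 0.692 = 10.1 m.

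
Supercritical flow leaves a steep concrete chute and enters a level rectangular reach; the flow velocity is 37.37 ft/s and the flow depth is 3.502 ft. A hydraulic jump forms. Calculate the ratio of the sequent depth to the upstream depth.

Fr₁ = V₁/√(g·y₁) = 37.37/√(32.2×3.502) = 3.519.
From the momentum equation for a rectangular channel, y₂/y₁ = ½[√(1 + 8Fr₁²) − 1] = ½[√100.08 − 1] = 4.502.

y₂/y₁ = 4.502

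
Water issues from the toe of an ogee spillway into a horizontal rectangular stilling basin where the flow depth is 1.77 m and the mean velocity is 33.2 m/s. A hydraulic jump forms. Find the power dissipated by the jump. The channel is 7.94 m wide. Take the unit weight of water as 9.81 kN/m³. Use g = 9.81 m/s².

P = 175708 kW

Fr₁ = V₁/√(g·y₁) = 33.2/√(9.81×1.77) = 7.97.
By Bélanger, y₂/y₁ = ½[√(1 + 8Fr₁²) − 1] = ½[√508.8 − 1] = 10.8.
y₂ = 10.8 × 1.77 = 19.1 m.
Head loss: ΔE = (y₂ − y₁)³/(4y₁y₂) = (19.1 − 1.77)³/(4×1.77×19.1) = 5185/135 = 38.4 m.
q = V₁·y₁ = 33.2 × 1.77 = 58.8 m²/s. Q = q·b = 58.8 × 7.94 = 467 m³/s. P = γ·Q·ΔE = 9.81 × 467 × 38.4 = 175708 kW.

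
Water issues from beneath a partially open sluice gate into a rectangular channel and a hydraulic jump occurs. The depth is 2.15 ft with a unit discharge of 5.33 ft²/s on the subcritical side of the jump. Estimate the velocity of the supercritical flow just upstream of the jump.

V₁ = 16.1 ft/s

V₂ = q/y₂ = 5.33/2.15 = 2.48 ft/s; Fr₂ = V₂/√(g·y₂) = 0.298.
Applying the sequent-depth relation in reverse, y₁/y₂ = ½[√(1 + 8Fr₂²) − 1] = ½[√1.710 − 1] = 0.154.
y₁ = 0.154 × 2.15 = 0.331 ft.
V₁ = q/y₁ = 5.33/0.331 = 16.1 ft/s.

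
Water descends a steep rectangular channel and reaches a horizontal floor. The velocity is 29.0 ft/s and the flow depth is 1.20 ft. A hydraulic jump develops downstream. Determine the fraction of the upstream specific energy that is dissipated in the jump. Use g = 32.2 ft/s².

Fr₁ = V₁/√(g·y₁) = 29.0/√(32.2×1.20) = 4.67.
Bélanger equation: y₂/y₁ = ½[√(1 + 8Fr₁²) − 1] = ½[√175.1 − 1] = 6.12.
y₂ = 6.12 × 1.20 = 7.34 ft.
E₁ = y₁ + V₁²/2g = 14.3 ft. ΔE = (y₂ − y₁)³/(4y₁y₂) = 6.57 ft. ΔE/E₁ = 6.57/14.3 = 0.461.

ΔE/E₁ = 0.461 (46.1%)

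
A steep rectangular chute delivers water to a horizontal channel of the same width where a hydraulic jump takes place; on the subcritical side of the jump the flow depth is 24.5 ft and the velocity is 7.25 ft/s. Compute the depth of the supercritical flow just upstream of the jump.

Fr₂ = V₂/√(g·y₂) = 7.25/√(32.2×24.5) = 0.258.
From the momentum equation (using Fr₂), y₁/y₂ = ½[√(1 + 8Fr₂²) − 1] = ½[√1.533 − 1] = 0.119.
y₁ = 0.119 × 24.5 = 2.92 ft.

y₁ = 2.92 ft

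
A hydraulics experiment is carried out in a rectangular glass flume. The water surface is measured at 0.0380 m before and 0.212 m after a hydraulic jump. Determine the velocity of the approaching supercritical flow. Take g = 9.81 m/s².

V₁ = 2.62 m/s

For a rectangular channel the momentum equation gives q² = ½·g·y₁·y₂·(y₁ + y₂) = ½×9.81×0.0380×0.212×0.250 = 0.00988.
q = √0.00988 = 0.0994 m²/s.
V₁ = q/y₁ = 0.0994/0.0380 = 2.62 m/s.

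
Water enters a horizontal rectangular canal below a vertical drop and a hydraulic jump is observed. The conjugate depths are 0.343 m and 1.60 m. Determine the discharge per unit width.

For a rectangular channel the momentum equation gives q² = ½·g·y₁·y₂·(y₁ + y₂) = ½×9.81×0.343×1.60×1.94 = 5.23.
q = √5.23 = 2.29 m²/s.

q = 2.29 m²/s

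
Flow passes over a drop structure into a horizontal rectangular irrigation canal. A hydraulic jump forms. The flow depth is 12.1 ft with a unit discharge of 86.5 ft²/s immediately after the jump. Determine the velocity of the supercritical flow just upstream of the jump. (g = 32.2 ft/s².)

V₁ = 33.1 ft/s

V₂ = q/y₂ = 86.5/12.1 = 7.15 ft/s; Fr₂ = V₂/√(g·y₂) = 0.362.
The Bélanger relation is symmetric: y₁/y₂ = ½[√(1 + 8Fr₂²) − 1] = ½[√2.049 − 1] = 0.216.
y₁ = 0.216 × 12.1 = 2.61 ft.
V₁ = q/y₁ = 86.5/2.61 = 33.1 ft/s.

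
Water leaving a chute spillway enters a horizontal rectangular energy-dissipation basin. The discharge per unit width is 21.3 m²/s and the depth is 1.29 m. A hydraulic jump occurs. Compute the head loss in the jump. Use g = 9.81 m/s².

ΔE = 6.96 m

V₁ = q/y₁ = 21.3/1.29 = 16.5 m/s. Fr₁ = V₁/√(g·y₁) = 16.5/√(9.81×1.29) = 4.64.
By Bélanger, y₂/y₁ = ½[√(1 + 8Fr₁²) − 1] = ½[√173.3 − 1] = 6.08.
y₂ = 6.08 × 1.29 = 7.85 m.
V₂ = q/y₂ = 21.3/7.85 = 2.71 m/s. E₁ = y₁ + V₁²/2g = 15.2 m; E₂ = y₂ + V₂²/2g = 8.22 m. ΔE = E₁ − E₂ = 6.96 m.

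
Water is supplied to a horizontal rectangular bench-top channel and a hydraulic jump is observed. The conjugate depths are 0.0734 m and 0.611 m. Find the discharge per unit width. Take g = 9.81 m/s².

q = 0.388 m²/s

For a rectangular channel the momentum equation gives q² = ½·g·y₁·y₂·(y₁ + y₂) = ½×9.81×0.0734×0.611×0.684 = 0.151.
q = √0.151 = 0.388 m²/s.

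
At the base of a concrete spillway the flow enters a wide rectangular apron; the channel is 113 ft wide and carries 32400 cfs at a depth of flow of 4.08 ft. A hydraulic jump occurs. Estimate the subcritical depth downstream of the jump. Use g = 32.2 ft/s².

q = Q/b = 32400/113 = 287 ft²/s; V₁ = q/y₁ = 70.3 ft/s. Fr₁ = V₁/√(g·y₁) = 6.13.
By Bélanger, y₂/y₁ = ½[√(1 + 8Fr₁²) − 1] = ½[√301.7 − 1] = 8.19.
y₂ = 8.19 × 4.08 = 33.4 ft.

y₂ = 33.4 ft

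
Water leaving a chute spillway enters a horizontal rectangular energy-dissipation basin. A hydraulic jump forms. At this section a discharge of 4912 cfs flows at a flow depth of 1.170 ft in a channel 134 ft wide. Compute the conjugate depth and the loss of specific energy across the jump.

q = Q/b = 4912/134 = 36.66 ft²/s; V₁ = q/y₁ = 31.33 ft/s. Fr₁ = V₁/√(g·y₁) = 5.104.
Bélanger equation: y₂/y₁ = ½[√(1 + 8Fr₁²) − 1] = ½[√209.44 − 1] = 6.736.
y₂ = 6.736 × 1.170 = 7.881 ft.
V₂ = q/y₂ = 36.66/7.881 = 4.651 ft/s. E₁ = y₁ + V₁²/2g = 16.41 ft; E₂ = y₂ + V₂²/2g = 8.217 ft. ΔE = E₁ − E₂ = 8.195 ft.

y₂ = 7.881 ft; ΔE = 8.195 ft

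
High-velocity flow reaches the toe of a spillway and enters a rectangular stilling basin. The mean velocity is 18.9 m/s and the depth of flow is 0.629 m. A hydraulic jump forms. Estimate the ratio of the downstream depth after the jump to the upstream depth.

Fr₁ = V₁/√(g·y₁) = 18.9/√(9.81×0.629) = 7.61.
Sequent-depth ratio: y₂/y₁ = ½[√(1 + 8Fr₁²) − 1] = ½[√464.1 − 1] = 10.3.

y₂/y₁ = 10.3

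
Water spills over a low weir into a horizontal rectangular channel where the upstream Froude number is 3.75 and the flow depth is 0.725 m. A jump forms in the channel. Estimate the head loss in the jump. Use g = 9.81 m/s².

Fr₁ = 3.75 (given).
Bélanger equation: y₂/y₁ = ½[√(1 + 8Fr₁²) − 1] = ½[√113.5 − 1] = 4.83.
y₂ = 4.83 × 0.725 = 3.50 m.
Head loss: ΔE = (y₂ − y₁)³/(4y₁y₂) = (3.50 − 0.725)³/(4×0.725×3.50) = 21.4/10.1 = 2.10 m.

ΔE = 2.10 m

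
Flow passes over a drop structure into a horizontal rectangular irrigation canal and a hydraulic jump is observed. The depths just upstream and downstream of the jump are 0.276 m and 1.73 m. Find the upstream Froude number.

Fr₁ = 4.77

For a rectangular channel the momentum equation gives q² = ½·g·y₁·y₂·(y₁ + y₂) = ½×9.81×0.276×1.73×2.01 = 4.70.
q = √4.70 = 2.17 m²/s.
V₁ = q/y₁ = 7.85 m/s; Fr₁ = V₁/√(g·y₁) = 4.77.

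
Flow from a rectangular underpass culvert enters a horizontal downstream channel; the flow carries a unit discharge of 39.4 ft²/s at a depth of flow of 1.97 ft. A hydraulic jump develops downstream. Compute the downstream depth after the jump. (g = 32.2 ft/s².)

V₁ = q/y₁ = 39.4/1.97 = 20.0 ft/s. Fr₁ = V₁/√(g·y₁) = 20.0/√(32.2×1.97) = 2.51.
Bélanger equation: y₂/y₁ = ½[√(1 + 8Fr₁²) − 1] = ½[√51.45 − 1] = 3.09.
y₂ = 3.09 × 1.97 = 6.08 ft.

y₂ = 6.08 ft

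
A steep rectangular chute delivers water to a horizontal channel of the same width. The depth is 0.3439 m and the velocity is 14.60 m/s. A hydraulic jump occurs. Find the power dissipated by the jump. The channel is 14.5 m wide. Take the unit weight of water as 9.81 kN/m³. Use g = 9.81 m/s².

Fr₁ = V₁/√(g·y₁) = 14.60/√(9.81×0.3439) = 7.949.
Bélanger equation: y₂/y₁ = ½[√(1 + 8Fr₁²) − 1] = ½[√506.47 − 1] = 10.75.
y₂ = 10.75 × 0.3439 = 3.698 m.
q = V₁·y₁ = 14.60 × 0.3439 = 5.021 m²/s. V₂ = q/y₂ = 5.021/3.698 = 1.358 m/s. E₁ = y₁ + V₁²/2g = 11.21 m; E₂ = y₂ + V₂²/2g = 3.792 m. ΔE = E₁ − E₂ = 7.417 m.
Q = q·b = 5.021 × 14.5 = 72.80 m³/s. P = γ·Q·ΔE = 9.81 × 72.80 × 7.417 = 5297 kW.

P = 5297 kW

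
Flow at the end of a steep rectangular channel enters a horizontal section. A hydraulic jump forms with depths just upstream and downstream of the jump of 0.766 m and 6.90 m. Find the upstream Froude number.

Fr₁ = 6.71

For a rectangular channel the momentum equation gives q² = ½·g·y₁·y₂·(y₁ + y₂) = ½×9.81×0.766×6.90×7.67 = 199.
q = √199 = 14.1 m²/s.
V₁ = q/y₁ = 18.4 m/s; Fr₁ = V₁/√(g·y₁) = 6.71.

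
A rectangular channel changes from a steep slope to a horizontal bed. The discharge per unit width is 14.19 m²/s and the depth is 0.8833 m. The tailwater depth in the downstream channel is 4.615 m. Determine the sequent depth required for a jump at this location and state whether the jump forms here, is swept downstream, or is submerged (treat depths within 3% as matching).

y₂ = 6.390 m; the jump is swept downstream

V₁ = q/y₁ = 14.19/0.8833 = 16.06 m/s. Fr₁ = V₁/√(g·y₁) = 16.06/√(9.81×0.8833) = 5.457.
By Bélanger, y₂/y₁ = ½[√(1 + 8Fr₁²) − 1] = ½[√239.27 − 1] = 7.234.
y₂ = 7.234 × 0.8833 = 6.390 m.
Tailwater y_tw = 4.615 m: y_tw < y₂, so the jump is swept downstream.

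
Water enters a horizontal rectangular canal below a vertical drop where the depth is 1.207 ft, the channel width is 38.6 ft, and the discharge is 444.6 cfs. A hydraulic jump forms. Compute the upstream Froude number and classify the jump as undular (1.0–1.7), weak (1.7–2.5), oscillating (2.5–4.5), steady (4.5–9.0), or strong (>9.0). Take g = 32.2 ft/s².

q = Q/b = 444.6/38.6 = 11.52 ft²/s; V₁ = q/y₁ = 9.543 ft/s. Fr₁ = V₁/√(g·y₁) = 1.531.
Fr₁ = 1.531 lies in the undular range.

Fr₁ = 1.531; undular jump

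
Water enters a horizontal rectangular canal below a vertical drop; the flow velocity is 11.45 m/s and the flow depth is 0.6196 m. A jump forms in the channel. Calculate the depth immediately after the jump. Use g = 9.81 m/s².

Fr₁ = V₁/√(g·y₁) = 11.45/√(9.81×0.6196) = 4.644.
Sequent-depth ratio: y₂/y₁ = ½[√(1 + 8Fr₁²) − 1] = ½[√173.55 − 1] = 6.087.
y₂ = 6.087 × 0.6196 = 3.771 m.

y₂ = 3.771 m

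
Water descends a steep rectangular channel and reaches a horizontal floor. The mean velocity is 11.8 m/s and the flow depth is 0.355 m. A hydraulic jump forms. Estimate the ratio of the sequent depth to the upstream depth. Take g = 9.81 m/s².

Fr₁ = V₁/√(g·y₁) = 11.8/√(9.81×0.355) = 6.32.
Sequent-depth ratio: y₂/y₁ = ½[√(1 + 8Fr₁²) − 1] = ½[√320.9 − 1] = 8.46.

y₂/y₁ = 8.46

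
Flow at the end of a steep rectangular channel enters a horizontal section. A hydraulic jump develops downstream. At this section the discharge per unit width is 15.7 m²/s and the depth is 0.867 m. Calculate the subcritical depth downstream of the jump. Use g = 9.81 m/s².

y₂ = 7.19 m

V₁ = q/y₁ = 15.7/0.867 = 18.1 m/s. Fr₁ = V₁/√(g·y₁) = 18.1/√(9.81×0.867) = 6.21.
Conjugate-depth relation: y₂/y₁ = ½[√(1 + 8Fr₁²) − 1] = ½[√309.4 − 1] = 8.30.
y₂ = 8.30 × 0.867 = 7.19 m.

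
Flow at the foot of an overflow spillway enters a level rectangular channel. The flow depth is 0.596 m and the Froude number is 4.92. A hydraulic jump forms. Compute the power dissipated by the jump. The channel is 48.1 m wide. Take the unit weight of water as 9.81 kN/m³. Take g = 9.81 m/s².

Fr₁ = 4.92 (given).
Sequent-depth ratio: y₂/y₁ = ½[√(1 + 8Fr₁²) − 1] = ½[√194.7 − 1] = 6.48.
y₂ = 6.48 × 0.596 = 3.86 m.
Head loss: ΔE = (y₂ − y₁)³/(4y₁y₂) = (3.86 − 0.596)³/(4×0.596×3.86) = 34.8/9.20 = 3.78 m.
V₁ = Fr₁·√(g·y₁) = 4.92×√(9.81×0.596) = 11.9 m/s; q = V₁·y₁ = 7.09 m²/s. Q = q·b = 7.09 × 48.1 = 341 m³/s. P = γ·Q·ΔE = 9.81 × 341 × 3.78 = 12640 kW.

P = 12640 kW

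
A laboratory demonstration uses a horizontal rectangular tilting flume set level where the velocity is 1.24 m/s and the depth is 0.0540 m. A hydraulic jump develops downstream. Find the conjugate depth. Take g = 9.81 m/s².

y₂ = 0.106 m

Fr₁ = V₁/√(g·y₁) = 1.24/√(9.81×0.0540) = 1.70.
Conjugate-depth relation: y₂/y₁ = ½[√(1 + 8Fr₁²) − 1] = ½[√24.22 − 1] = 1.96.
y₂ = 1.96 × 0.0540 = 0.106 m.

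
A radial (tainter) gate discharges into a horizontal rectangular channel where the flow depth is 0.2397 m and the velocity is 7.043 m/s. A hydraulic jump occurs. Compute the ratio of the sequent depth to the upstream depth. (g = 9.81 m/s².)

Fr₁ = V₁/√(g·y₁) = 7.043/√(9.81×0.2397) = 4.593.
Conjugate-depth relation: y₂/y₁ = ½[√(1 + 8Fr₁²) − 1] = ½[√169.76 − 1] = 6.015.

y₂/y₁ = 6.015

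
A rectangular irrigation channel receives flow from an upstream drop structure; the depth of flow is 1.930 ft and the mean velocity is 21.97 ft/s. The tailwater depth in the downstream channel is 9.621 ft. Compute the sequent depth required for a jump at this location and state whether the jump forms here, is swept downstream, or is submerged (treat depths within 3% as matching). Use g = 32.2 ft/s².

Fr₁ = V₁/√(g·y₁) = 21.97/√(32.2×1.930) = 2.787.
Sequent-depth ratio: y₂/y₁ = ½[√(1 + 8Fr₁²) − 1] = ½[√63.135 − 1] = 3.473.
y₂ = 3.473 × 1.930 = 6.703 ft.
Tailwater y_tw = 9.621 ft: y_tw > y₂, so the jump is submerged.

y₂ = 6.703 ft; the jump is submerged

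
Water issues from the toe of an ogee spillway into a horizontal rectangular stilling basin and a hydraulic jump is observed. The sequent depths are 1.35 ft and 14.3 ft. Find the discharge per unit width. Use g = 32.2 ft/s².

For a rectangular channel the momentum equation gives q² = ½·g·y₁·y₂·(y₁ + y₂) = ½×32.2×1.35×14.3×15.7 = 4864.
q = √4864 = 69.7 ft²/s.

q = 69.7 ft²/s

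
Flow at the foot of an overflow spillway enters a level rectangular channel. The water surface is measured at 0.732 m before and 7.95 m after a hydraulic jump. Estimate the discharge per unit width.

For a rectangular channel the momentum equation gives q² = ½·g·y₁·y₂·(y₁ + y₂) = ½×9.81×0.732×7.95×8.68 = 248.
q = √248 = 15.7 m²/s.

q = 15.7 m²/s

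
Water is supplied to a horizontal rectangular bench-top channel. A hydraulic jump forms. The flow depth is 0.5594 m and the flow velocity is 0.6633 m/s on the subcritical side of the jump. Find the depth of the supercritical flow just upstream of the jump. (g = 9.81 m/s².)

y₁ = 0.07864 m

Fr₂ = V₂/√(g·y₂) = 0.6633/√(9.81×0.5594) = 0.2831.
Since the conjugate-depth ratio holds either way, y₁/y₂ = ½[√(1 + 8Fr₂²) − 1] = ½[√1.6414 − 1] = 0.1406.
y₁ = 0.1406 × 0.5594 = 0.07864 m.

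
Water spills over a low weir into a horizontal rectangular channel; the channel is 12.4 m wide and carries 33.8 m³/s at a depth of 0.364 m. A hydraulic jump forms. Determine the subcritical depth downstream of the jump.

y₂ = 1.87 m

q = Q/b = 33.8/12.4 = 2.73 m²/s; V₁ = q/y₁ = 7.49 m/s. Fr₁ = V₁/√(g·y₁) = 3.96.
By Bélanger, y₂/y₁ = ½[√(1 + 8Fr₁²) − 1] = ½[√126.6 − 1] = 5.13.
y₂ = 5.13 × 0.364 = 1.87 m.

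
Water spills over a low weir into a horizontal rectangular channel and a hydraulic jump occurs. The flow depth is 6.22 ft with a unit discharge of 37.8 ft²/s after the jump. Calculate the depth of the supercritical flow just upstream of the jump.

y₁ = 1.78 ft

V₂ = q/y₂ = 37.8/6.22 = 6.08 ft/s; Fr₂ = V₂/√(g·y₂) = 0.429.
From the momentum equation (using Fr₂), y₁/y₂ = ½[√(1 + 8Fr₂²) − 1] = ½[√2.475 − 1] = 0.287.
y₁ = 0.287 × 6.22 = 1.78 ft.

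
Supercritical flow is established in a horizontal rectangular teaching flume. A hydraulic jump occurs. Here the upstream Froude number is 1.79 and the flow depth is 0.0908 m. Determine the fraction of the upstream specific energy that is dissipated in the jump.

Fr₁ = 1.79 (given).
Bélanger equation: y₂/y₁ = ½[√(1 + 8Fr₁²) − 1] = ½[√26.63 − 1] = 2.08.
y₂ = 2.08 × 0.0908 = 0.189 m.
E₁ = y₁(1 + Fr₁²/2) = 0.0908×(1 + 1.79²/2) = 0.236 m. ΔE = (y₂ − y₁)³/(4y₁y₂) = 0.0138 m. ΔE/E₁ = 0.0138/0.236 = 0.0582.

ΔE/E₁ = 0.0582 (5.82%)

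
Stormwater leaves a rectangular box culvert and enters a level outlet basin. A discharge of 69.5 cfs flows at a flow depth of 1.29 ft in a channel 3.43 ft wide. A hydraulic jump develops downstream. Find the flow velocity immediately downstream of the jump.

q = Q/b = 69.5/3.43 = 20.3 ft²/s; V₁ = q/y₁ = 15.7 ft/s. Fr₁ = V₁/√(g·y₁) = 2.44.
Sequent-depth ratio: y₂/y₁ = ½[√(1 + 8Fr₁²) − 1] = ½[√48.52 − 1] = 2.98.
y₂ = 2.98 × 1.29 = 3.85 ft.
V₂ = q/y₂ = 20.3/3.85 = 5.27 ft/s.

V₂ = 5.27 ft/s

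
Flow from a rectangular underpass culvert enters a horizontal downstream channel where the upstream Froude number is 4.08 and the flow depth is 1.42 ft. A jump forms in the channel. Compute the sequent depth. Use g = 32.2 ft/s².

Fr₁ = 4.08 (given).
From the momentum equation for a rectangular channel, y₂/y₁ = ½[√(1 + 8Fr₁²) − 1] = ½[√134.2 − 1] = 5.29.
y₂ = 5.29 × 1.42 = 7.51 ft.

y₂ = 7.51 ft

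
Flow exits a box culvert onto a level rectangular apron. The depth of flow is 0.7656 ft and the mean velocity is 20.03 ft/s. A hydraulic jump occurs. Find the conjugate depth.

y₂ = 4.002 ft

Fr₁ = V₁/√(g·y₁) = 20.03/√(32.2×0.7656) = 4.034.
Bélanger equation: y₂/y₁ = ½[√(1 + 8Fr₁²) − 1] = ½[√131.19 − 1] = 5.227.
y₂ = 5.227 × 0.7656 = 4.002 ft.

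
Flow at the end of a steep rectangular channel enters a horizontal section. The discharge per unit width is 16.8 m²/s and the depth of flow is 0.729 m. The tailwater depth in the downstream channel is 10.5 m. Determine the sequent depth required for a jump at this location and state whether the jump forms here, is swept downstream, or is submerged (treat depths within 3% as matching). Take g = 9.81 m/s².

V₁ = q/y₁ = 16.8/0.729 = 23.0 m/s. Fr₁ = V₁/√(g·y₁) = 23.0/√(9.81×0.729) = 8.62.
From the momentum equation for a rectangular channel, y₂/y₁ = ½[√(1 + 8Fr₁²) − 1] = ½[√595.1 − 1] = 11.7.
y₂ = 11.7 × 0.729 = 8.53 m.
Tailwater y_tw = 10.5 m: y_tw > y₂, so the jump is submerged.

y₂ = 8.53 m; the jump is submerged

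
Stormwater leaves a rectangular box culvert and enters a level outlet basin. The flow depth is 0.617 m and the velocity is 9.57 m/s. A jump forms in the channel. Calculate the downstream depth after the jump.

y₂ = 3.10 m

Fr₁ = V₁/√(g·y₁) = 9.57/√(9.81×0.617) = 3.89.
Sequent-depth ratio: y₂/y₁ = ½[√(1 + 8Fr₁²) − 1] = ½[√122.0 − 1] = 5.02.
y₂ = 5.02 × 0.617 = 3.10 m.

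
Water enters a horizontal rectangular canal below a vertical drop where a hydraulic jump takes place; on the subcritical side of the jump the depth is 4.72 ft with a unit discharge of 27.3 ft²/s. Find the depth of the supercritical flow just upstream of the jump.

V₂ = q/y₂ = 27.3/4.72 = 5.78 ft/s; Fr₂ = V₂/√(g·y₂) = 0.469.
From the momentum equation (using Fr₂), y₁/y₂ = ½[√(1 + 8Fr₂²) − 1] = ½[√2.761 − 1] = 0.331.
y₁ = 0.331 × 4.72 = 1.56 ft.

y₁ = 1.56 ft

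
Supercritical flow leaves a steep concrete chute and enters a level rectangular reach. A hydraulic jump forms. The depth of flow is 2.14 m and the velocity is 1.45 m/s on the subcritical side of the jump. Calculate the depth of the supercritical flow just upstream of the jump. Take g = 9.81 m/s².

Fr₂ = V₂/√(g·y₂) = 1.45/√(9.81×2.14) = 0.316.
From the momentum equation (using Fr₂), y₁/y₂ = ½[√(1 + 8Fr₂²) − 1] = ½[√1.801 − 1] = 0.171.
y₁ = 0.171 × 2.14 = 0.366 m.

y₁ = 0.366 m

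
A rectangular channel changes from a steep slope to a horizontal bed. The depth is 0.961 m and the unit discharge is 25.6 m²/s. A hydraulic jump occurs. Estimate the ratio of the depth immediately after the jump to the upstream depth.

V₁ = q/y₁ = 25.6/0.961 = 26.6 m/s. Fr₁ = V₁/√(g·y₁) = 26.6/√(9.81×0.961) = 8.68.
Sequent-depth ratio: y₂/y₁ = ½[√(1 + 8Fr₁²) − 1] = ½[√603.2 − 1] = 11.8.

y₂/y₁ = 11.8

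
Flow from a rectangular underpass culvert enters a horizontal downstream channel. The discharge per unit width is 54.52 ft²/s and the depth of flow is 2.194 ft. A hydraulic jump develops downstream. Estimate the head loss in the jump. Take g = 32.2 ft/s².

V₁ = q/y₁ = 54.52/2.194 = 24.85 ft/s. Fr₁ = V₁/√(g·y₁) = 24.85/√(32.2×2.194) = 2.956.
Bélanger equation: y₂/y₁ = ½[√(1 + 8Fr₁²) − 1] = ½[√70.926 − 1] = 3.711.
y₂ = 3.711 × 2.194 = 8.142 ft.
Head loss: ΔE = (y₂ − y₁)³/(4y₁y₂) = (8.142 − 2.194)³/(4×2.194×8.142) = 210.4/71.45 = 2.945 ft.

ΔE = 2.945 ft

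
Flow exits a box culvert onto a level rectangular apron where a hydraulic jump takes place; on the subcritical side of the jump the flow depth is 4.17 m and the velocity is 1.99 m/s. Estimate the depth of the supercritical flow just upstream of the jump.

y₁ = 0.692 m

Fr₂ = V₂/√(g·y₂) = 1.99/√(9.81×4.17) = 0.311.
The Bélanger relation is symmetric: y₁/y₂ = ½[√(1 + 8Fr₂²) − 1] = ½[√1.774 − 1] = 0.166.
y₁ = 0.166 × 4.17 = 0.692 m.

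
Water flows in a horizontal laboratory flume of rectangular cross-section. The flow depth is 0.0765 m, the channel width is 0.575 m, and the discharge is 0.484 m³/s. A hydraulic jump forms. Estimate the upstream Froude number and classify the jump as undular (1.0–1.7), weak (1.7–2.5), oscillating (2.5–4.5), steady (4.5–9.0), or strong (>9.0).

q = Q/b = 0.484/0.575 = 0.842 m²/s; V₁ = q/y₁ = 11.0 m/s. Fr₁ = V₁/√(g·y₁) = 12.7.
Fr₁ = 12.7 lies in the strong range.

Fr₁ = 12.7; strong jump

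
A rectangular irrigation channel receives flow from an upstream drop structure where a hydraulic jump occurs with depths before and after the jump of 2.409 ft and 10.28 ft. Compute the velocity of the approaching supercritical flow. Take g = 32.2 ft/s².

V₁ = 29.53 ft/s

For a rectangular channel the momentum equation gives q² = ½·g·y₁·y₂·(y₁ + y₂) = ½×32.2×2.409×10.28×12.69 = 5059.
q = √5059 = 71.13 ft²/s.
V₁ = q/y₁ = 71.13/2.409 = 29.53 ft/s.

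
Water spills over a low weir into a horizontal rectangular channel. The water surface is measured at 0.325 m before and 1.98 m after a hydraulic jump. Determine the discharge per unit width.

q = 2.70 m²/s

For a rectangular channel the momentum equation gives q² = ½·g·y₁·y₂·(y₁ + y₂) = ½×9.81×0.325×1.98×2.31 = 7.28.
q = √7.28 = 2.70 m²/s.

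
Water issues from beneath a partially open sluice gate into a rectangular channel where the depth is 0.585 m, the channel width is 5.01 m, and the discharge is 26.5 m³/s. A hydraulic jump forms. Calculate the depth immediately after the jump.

q = Q/b = 26.5/5.01 = 5.29 m²/s; V₁ = q/y₁ = 9.04 m/s. Fr₁ = V₁/√(g·y₁) = 3.77.
Conjugate-depth relation: y₂/y₁ = ½[√(1 + 8Fr₁²) − 1] = ½[√115.0 − 1] = 4.86.
y₂ = 4.86 × 0.585 = 2.84 m.

y₂ = 2.84 m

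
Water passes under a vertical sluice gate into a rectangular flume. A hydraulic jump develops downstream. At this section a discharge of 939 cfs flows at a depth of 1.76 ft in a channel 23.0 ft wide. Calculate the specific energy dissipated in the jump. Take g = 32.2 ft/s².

ΔE = 2.72 ft

q = Q/b = 939/23.0 = 40.8 ft²/s; V₁ = q/y₁ = 23.2 ft/s. Fr₁ = V₁/√(g·y₁) = 3.08.
From the momentum equation for a rectangular channel, y₂/y₁ = ½[√(1 + 8Fr₁²) − 1] = ½[√76.96 − 1] = 3.89.
y₂ = 3.89 × 1.76 = 6.84 ft.
Head loss: ΔE = (y₂ − y₁)³/(4y₁y₂) = (6.84 − 1.76)³/(4×1.76×6.84) = 131/48.2 = 2.72 ft.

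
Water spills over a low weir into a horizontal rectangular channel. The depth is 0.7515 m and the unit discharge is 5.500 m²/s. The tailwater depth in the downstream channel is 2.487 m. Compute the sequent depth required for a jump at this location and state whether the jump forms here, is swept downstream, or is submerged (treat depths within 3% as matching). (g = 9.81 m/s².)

y₂ = 2.513 m; the jump forms here

V₁ = q/y₁ = 5.500/0.7515 = 7.319 m/s. Fr₁ = V₁/√(g·y₁) = 7.319/√(9.81×0.7515) = 2.695.
From the momentum equation for a rectangular channel, y₂/y₁ = ½[√(1 + 8Fr₁²) − 1] = ½[√59.125 − 1] = 3.345.
y₂ = 3.345 × 0.7515 = 2.513 m.
Tailwater y_tw = 2.487 m: y_tw ≈ y₂, so the jump forms here.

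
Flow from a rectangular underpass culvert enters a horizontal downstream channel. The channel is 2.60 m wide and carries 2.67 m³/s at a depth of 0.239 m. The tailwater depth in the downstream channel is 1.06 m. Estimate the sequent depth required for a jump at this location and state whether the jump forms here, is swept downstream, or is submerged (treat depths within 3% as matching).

q = Q/b = 2.67/2.60 = 1.03 m²/s; V₁ = q/y₁ = 4.30 m/s. Fr₁ = V₁/√(g·y₁) = 2.81.
From the momentum equation for a rectangular channel, y₂/y₁ = ½[√(1 + 8Fr₁²) − 1] = ½[√63.99 − 1] = 3.50.
y₂ = 3.50 × 0.239 = 0.836 m.
Tailwater y_tw = 1.06 m: y_tw > y₂, so the jump is submerged.

y₂ = 0.836 m; the jump is submerged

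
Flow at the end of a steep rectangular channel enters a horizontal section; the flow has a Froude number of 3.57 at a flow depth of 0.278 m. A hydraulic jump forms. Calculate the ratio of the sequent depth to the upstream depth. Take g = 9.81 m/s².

Fr₁ = 3.57 (given).
Conjugate-depth relation: y₂/y₁ = ½[√(1 + 8Fr₁²) − 1] = ½[√103.0 − 1] = 4.57.

y₂/y₁ = 4.57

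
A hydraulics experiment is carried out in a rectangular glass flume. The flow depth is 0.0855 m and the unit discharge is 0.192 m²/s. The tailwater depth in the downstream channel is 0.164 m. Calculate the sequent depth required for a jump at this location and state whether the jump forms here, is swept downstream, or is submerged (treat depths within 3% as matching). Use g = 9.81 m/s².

V₁ = q/y₁ = 0.192/0.0855 = 2.25 m/s. Fr₁ = V₁/√(g·y₁) = 2.25/√(9.81×0.0855) = 2.45.
Bélanger equation: y₂/y₁ = ½[√(1 + 8Fr₁²) − 1] = ½[√49.10 − 1] = 3.00.
y₂ = 3.00 × 0.0855 = 0.257 m.
Tailwater y_tw = 0.164 m: y_tw < y₂, so the jump is swept downstream.

y₂ = 0.257 m; the jump is swept downstream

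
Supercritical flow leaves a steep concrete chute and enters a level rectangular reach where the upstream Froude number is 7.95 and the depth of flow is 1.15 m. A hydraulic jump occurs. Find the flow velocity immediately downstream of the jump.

V₂ = 2.48 m/s

Fr₁ = 7.95 (given).
From the momentum equation for a rectangular channel, y₂/y₁ = ½[√(1 + 8Fr₁²) − 1] = ½[√506.6 − 1] = 10.8.
y₂ = 10.8 × 1.15 = 12.4 m.
V₁ = Fr₁·√(g·y₁) = 7.95×√(9.81×1.15) = 26.7 m/s; q = V₁·y₁ = 30.7 m²/s.
V₂ = q/y₂ = 30.7/12.4 = 2.48 m/s.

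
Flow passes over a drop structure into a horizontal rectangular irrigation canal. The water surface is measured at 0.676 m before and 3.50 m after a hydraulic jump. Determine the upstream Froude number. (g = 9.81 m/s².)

Fr₁ = 4.00

For a rectangular channel the momentum equation gives q² = ½·g·y₁·y₂·(y₁ + y₂) = ½×9.81×0.676×3.50×4.18 = 48.5.
q = √48.5 = 6.96 m²/s.
V₁ = q/y₁ = 10.3 m/s; Fr₁ = V₁/√(g·y₁) = 4.00.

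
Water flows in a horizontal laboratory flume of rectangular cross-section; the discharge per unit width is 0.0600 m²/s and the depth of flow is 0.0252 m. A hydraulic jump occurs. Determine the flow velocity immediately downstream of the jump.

V₂ = 0.378 m/s

V₁ = q/y₁ = 0.0600/0.0252 = 2.38 m/s. Fr₁ = V₁/√(g·y₁) = 2.38/√(9.81×0.0252) = 4.79.
Bélanger equation: y₂/y₁ = ½[√(1 + 8Fr₁²) − 1] = ½[√184.5 − 1] = 6.29.
y₂ = 6.29 × 0.0252 = 0.159 m.
V₂ = q/y₂ = 0.0600/0.159 = 0.378 m/s.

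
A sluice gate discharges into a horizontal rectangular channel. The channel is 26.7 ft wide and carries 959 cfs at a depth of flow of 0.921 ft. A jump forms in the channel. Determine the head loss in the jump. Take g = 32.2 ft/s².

ΔE = 15.4 ft

q = Q/b = 959/26.7 = 35.9 ft²/s; V₁ = q/y₁ = 39.0 ft/s. Fr₁ = V₁/√(g·y₁) = 7.16.
Sequent-depth ratio: y₂/y₁ = ½[√(1 + 8Fr₁²) − 1] = ½[√411.3 − 1] = 9.64.
y₂ = 9.64 × 0.921 = 8.88 ft.
V₂ = q/y₂ = 35.9/8.88 = 4.05 ft/s. E₁ = y₁ + V₁²/2g = 24.5 ft; E₂ = y₂ + V₂²/2g = 9.13 ft. ΔE = E₁ − E₂ = 15.4 ft.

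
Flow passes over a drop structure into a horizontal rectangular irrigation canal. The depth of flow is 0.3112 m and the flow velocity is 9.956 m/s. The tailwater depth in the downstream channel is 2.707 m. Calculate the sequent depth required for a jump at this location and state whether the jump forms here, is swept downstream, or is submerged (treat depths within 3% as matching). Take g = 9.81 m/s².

y₂ = 2.357 m; the jump is submerged

Fr₁ = V₁/√(g·y₁) = 9.956/√(9.81×0.3112) = 5.698.
Conjugate-depth relation: y₂/y₁ = ½[√(1 + 8Fr₁²) − 1] = ½[√260.75 − 1] = 7.574.
y₂ = 7.574 × 0.3112 = 2.357 m.
Tailwater y_tw = 2.707 m: y_tw > y₂, so the jump is submerged.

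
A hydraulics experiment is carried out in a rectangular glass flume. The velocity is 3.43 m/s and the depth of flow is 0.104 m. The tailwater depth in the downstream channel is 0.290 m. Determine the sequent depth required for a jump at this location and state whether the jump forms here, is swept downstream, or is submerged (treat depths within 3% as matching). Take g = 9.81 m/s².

Fr₁ = V₁/√(g·y₁) = 3.43/√(9.81×0.104) = 3.40.
Sequent-depth ratio: y₂/y₁ = ½[√(1 + 8Fr₁²) − 1] = ½[√93.25 − 1] = 4.33.
y₂ = 4.33 × 0.104 = 0.450 m.
Tailwater y_tw = 0.290 m: y_tw < y₂, so the jump is swept downstream.

y₂ = 0.450 m; the jump is swept downstream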